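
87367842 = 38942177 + 48425665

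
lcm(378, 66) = 4158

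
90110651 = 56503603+33607048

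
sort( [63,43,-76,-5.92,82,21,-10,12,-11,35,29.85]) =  [-76,-11,-10,-5.92,12,21,29.85,35,43,63,82]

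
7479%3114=1251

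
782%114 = 98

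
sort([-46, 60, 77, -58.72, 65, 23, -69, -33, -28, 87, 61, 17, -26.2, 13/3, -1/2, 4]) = [-69, -58.72, -46, -33, -28, -26.2, -1/2, 4, 13/3, 17, 23, 60, 61, 65, 77, 87]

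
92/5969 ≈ 0.0154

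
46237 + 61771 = 108008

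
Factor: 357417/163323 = 3^(-1)*23^(-1)*151^1 = 151/69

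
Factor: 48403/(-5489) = -1 * 11^(-1) * 97^1 = -97/11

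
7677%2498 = 183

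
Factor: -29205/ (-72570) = 2^ (-1)*3^1*11^1*41^ (-1) = 33/82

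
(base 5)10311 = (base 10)706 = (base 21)1cd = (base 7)2026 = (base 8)1302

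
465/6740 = 93/1348 ≈ 0.0690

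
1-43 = -42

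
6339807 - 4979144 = 1360663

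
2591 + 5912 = 8503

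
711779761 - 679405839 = 32373922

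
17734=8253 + 9481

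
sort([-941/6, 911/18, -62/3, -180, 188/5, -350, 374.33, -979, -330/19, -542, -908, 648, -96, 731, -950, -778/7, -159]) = [-979, -950, -908, -542, -350, -180, -159, -941/6, -778/7, -96, -62/3, -330/19, 188/5, 911/18, 374.33, 648, 731]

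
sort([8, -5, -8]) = [-8, -5, 8]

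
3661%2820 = 841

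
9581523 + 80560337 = 90141860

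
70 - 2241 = -2171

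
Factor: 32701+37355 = 2^3 * 3^2 * 7^1 * 139^1 = 70056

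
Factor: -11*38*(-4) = 2^3*11^1*19^1 = 1672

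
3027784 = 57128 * 53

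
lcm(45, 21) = 315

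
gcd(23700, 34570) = 10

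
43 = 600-557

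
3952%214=100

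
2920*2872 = 8386240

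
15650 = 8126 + 7524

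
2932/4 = 733 = 733.00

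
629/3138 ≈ 0.200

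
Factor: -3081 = -1*3^1*13^1*79^1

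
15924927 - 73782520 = -57857593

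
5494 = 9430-3936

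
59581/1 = 59581 = 59581.00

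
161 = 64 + 97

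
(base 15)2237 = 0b1110001010100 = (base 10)7252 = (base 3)100221121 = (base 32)72k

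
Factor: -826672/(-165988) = 2^2*7^1*11^2*17^(-1)*61^1*2441^(-1) = 206668/41497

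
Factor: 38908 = 2^2*71^1*137^1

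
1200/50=24=24.00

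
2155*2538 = 5469390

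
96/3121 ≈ 0.0308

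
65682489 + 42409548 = 108092037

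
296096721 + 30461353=326558074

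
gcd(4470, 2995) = 5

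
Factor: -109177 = -1*43^1*2539^1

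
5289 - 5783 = -494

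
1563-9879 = -8316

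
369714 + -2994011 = -2624297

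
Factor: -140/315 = -1*2^2*3^(-2) = -4/9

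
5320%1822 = 1676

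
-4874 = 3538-8412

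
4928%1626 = 50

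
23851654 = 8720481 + 15131173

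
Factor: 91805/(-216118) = -1*2^(-1)*5^1*61^1*359^(-1) = -305/718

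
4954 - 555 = 4399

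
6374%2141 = 2092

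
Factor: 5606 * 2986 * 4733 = 2^2 * 1493^1 * 2803^1 * 4733^1 = 79228129228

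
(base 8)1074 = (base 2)1000111100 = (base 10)572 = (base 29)jl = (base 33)hb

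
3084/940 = 771/235 ≈ 3.28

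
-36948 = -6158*6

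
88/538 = 44/269 ≈ 0.164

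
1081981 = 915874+166107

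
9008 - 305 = 8703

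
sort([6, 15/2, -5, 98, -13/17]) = [-5, -13/17, 6, 15/2, 98]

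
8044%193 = 131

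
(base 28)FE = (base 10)434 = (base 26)GI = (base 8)662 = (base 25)H9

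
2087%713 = 661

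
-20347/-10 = 2034 + 7/10 = 2034.70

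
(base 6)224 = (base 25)3d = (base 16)58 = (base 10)88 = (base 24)3g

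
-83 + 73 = -10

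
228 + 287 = 515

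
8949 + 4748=13697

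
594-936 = -342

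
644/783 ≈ 0.822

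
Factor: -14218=-1 * 2^1 * 7109^1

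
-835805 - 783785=-1619590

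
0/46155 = 0 = 0.00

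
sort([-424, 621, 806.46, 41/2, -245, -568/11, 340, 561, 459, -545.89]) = [-545.89, -424, -245, -568/11, 41/2, 340, 459, 561, 621, 806.46]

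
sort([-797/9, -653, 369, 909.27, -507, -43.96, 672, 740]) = [-653, -507, -797/9, -43.96, 369, 672, 740, 909.27]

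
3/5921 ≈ 0.000507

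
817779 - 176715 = 641064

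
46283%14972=1367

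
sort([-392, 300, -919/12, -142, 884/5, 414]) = [-392, -142, -919/12, 884/5, 300, 414]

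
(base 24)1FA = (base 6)4214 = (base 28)15M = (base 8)1662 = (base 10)946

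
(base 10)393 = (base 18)13f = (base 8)611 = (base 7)1101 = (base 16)189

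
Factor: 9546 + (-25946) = -1 * 2^4 * 5^2 * 41^1 = -16400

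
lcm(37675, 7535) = 37675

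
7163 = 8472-1309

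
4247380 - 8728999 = -4481619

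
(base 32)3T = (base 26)4L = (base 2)1111101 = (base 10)125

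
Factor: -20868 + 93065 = 23^1*43^1*73^1 = 72197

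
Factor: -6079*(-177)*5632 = 2^9*3^1*11^1*59^1*6079^1 = 6059936256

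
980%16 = 4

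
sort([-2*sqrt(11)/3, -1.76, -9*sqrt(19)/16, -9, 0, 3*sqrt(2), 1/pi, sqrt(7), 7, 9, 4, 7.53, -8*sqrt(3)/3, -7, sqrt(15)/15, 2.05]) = [-9, -7, -8*sqrt(3)/3, -9*sqrt(19)/16, -2*sqrt(11)/3, -1.76, 0, sqrt(15)/15, 1/pi, 2.05, sqrt(7), 4, 3*sqrt(2), 7, 7.53, 9]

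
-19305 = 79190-98495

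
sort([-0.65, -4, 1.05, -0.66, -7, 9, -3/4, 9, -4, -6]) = [-7, -6, -4, -4, -3/4, -0.66, -0.65, 1.05, 9, 9]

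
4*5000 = 20000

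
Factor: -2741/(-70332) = 2^(-2)*3^(-1)*2741^1*5861^(-1)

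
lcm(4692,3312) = 56304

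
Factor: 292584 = 2^3*3^1*73^1*167^1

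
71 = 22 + 49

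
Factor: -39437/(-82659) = 3^(-1)*59^(-1)*113^1*349^1*467^(-1)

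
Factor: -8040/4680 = -1 * 3^(-1) * 13^(-1) * 67^1 = -67/39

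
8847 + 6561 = 15408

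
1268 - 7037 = -5769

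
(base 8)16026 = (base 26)age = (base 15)21e5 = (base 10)7190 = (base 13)3371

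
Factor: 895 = 5^1*179^1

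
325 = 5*65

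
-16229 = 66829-83058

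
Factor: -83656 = -1*2^3*10457^1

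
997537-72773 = 924764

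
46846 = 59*794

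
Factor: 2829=3^1 * 23^1 * 41^1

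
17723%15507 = 2216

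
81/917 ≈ 0.0883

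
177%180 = 177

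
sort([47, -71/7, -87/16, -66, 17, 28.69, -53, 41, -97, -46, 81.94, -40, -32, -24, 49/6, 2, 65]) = [-97, -66, -53, -46, -40, -32, -24, -71/7, -87/16, 2, 49/6, 17, 28.69, 41, 47, 65, 81.94]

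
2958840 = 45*65752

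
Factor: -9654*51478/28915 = -1*2^2*3^1*5^ (-1)*7^1*1609^1*3677^1*5783^ (-1) = -496968612/28915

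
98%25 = 23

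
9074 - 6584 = 2490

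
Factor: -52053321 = -1 * 3^1 * 557^1 * 31151^1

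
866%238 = 152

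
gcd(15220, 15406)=2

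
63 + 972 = 1035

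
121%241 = 121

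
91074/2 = 45537 = 45537.00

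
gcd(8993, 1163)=1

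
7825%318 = 193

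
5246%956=466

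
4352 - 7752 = -3400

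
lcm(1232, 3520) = 24640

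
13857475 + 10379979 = 24237454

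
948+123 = 1071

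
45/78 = 15/26 ≈ 0.577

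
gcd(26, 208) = 26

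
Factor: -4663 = -1 * 4663^1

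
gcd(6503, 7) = 7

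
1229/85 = 14 + 39/85 ≈ 14.46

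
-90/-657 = 10/73 ≈ 0.137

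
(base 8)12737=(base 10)5599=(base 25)8no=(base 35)4jy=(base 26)879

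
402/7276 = 201/3638 ≈ 0.0553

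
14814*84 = 1244376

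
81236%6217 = 415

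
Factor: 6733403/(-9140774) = -1 * 2^(-1) * 79^(-1) * 107^1 * 57853^(-1) * 62929^1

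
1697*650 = 1103050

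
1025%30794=1025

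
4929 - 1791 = 3138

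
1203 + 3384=4587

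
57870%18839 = 1353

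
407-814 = -407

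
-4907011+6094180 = 1187169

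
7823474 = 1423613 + 6399861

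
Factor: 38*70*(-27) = -1*2^2*3^3*5^1*7^1*19^1 = -71820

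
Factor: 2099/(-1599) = -1*3^(-1)*13^(-1)*41^(-1)*2099^1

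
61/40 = 1 + 21/40 ≈ 1.53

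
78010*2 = 156020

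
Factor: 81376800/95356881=2^5*3^(-1)*5^2*37^(-1)*41^1*233^(-1)*827^1*1229^(-1)=27125600/31785627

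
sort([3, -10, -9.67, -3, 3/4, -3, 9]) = [-10, -9.67, -3, -3, 3/4, 3, 9]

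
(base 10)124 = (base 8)174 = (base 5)444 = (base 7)235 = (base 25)4o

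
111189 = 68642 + 42547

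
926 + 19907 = 20833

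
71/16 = 4 + 7/16 ≈ 4.44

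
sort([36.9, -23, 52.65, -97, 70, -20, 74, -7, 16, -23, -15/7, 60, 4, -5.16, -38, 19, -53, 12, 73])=[-97, -53, -38, -23, -23, -20, -7, -5.16, -15/7, 4, 12, 16, 19, 36.9, 52.65, 60, 70, 73, 74]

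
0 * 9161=0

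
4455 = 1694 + 2761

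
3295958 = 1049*3142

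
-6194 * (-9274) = 57443156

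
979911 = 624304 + 355607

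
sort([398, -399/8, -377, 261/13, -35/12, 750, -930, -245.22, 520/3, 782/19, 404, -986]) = [-986, -930, -377, -245.22, -399/8, -35/12, 261/13, 782/19, 520/3, 398, 404, 750]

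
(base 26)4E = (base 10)118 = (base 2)1110110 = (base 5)433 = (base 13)91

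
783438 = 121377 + 662061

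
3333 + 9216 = 12549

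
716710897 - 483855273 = 232855624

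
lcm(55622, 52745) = 3059210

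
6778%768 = 634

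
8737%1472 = 1377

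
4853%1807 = 1239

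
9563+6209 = 15772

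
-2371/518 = -4 - 299/518 ≈ -4.58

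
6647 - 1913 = 4734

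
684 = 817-133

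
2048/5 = 409 + 3/5 = 409.60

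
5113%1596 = 325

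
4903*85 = 416755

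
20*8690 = 173800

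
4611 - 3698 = 913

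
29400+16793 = 46193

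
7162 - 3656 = 3506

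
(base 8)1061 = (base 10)561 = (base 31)i3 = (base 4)20301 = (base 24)n9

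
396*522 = 206712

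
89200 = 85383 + 3817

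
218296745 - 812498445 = -594201700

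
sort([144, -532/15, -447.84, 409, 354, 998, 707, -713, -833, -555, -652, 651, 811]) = [-833, -713, -652, -555, -447.84, -532/15, 144, 354, 409, 651, 707, 811, 998]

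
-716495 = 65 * (-11023)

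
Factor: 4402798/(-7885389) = -1 * 2^1 * 3^(-1) * 95713^1 * 114281^(-1) = -191426/342843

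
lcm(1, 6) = 6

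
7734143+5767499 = 13501642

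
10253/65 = 157 + 48/65 ≈ 157.74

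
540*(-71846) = -38796840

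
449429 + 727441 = 1176870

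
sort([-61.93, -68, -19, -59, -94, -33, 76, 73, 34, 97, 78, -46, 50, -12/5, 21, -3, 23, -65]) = [-94, -68, -65, -61.93, -59, -46, -33, -19, -3, -12/5, 21, 23, 34, 50, 73, 76, 78, 97]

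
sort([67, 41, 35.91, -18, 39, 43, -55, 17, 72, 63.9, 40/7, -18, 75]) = [-55, -18, -18, 40/7, 17, 35.91, 39, 41, 43, 63.9, 67, 72, 75]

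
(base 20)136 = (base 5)3331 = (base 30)fg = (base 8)722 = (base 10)466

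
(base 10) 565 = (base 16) 235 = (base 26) lj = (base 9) 687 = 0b1000110101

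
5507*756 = 4163292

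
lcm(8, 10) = 40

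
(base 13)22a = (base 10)374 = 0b101110110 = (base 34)b0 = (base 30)ce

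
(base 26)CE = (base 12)232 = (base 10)326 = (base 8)506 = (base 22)EI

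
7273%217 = 112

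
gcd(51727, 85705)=1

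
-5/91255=-1/18251 ≈ -0.0000548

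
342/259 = 1 + 83/259 ≈ 1.32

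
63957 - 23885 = 40072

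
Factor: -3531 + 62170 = 7^1*8377^1 = 58639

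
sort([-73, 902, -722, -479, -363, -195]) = [-722, -479, -363, -195, -73, 902]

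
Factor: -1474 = -1 * 2^1 * 11^1 * 67^1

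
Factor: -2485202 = -1 * 2^1 * 1242601^1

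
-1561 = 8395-9956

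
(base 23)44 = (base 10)96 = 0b1100000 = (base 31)33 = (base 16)60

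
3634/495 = 7 + 169/495 ≈ 7.34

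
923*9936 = 9170928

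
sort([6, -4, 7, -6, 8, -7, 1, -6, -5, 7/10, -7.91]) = [-7.91, -7, -6, -6, -5, -4, 7/10, 1, 6, 7, 8]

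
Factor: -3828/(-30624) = 2^(-3) = 1/8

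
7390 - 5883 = 1507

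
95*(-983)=-93385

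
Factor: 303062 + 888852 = 2^1*595957^1 = 1191914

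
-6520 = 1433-7953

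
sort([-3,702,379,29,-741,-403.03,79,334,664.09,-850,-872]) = [-872,-850,-741,-403.03,-3,29,79,334,379,664.09,702]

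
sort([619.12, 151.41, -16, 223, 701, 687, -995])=[-995, -16, 151.41, 223, 619.12, 687, 701]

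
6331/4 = 1582 + 3/4 = 1582.75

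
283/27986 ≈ 0.0101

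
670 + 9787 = 10457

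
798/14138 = 399/7069 ≈ 0.0564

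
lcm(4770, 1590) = 4770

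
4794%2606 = 2188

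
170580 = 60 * 2843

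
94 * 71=6674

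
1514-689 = 825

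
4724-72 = 4652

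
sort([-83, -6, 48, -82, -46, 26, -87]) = [-87, -83, -82, -46, -6, 26, 48]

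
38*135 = 5130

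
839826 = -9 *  (-93314)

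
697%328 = 41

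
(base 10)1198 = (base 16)4ae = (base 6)5314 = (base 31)17k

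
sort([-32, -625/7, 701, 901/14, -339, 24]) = [-339, -625/7, -32, 24, 901/14, 701]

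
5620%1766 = 322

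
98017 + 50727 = 148744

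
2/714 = 1/357 ≈ 0.00280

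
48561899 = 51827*937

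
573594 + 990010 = 1563604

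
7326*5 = 36630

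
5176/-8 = -647 = -647.00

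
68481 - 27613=40868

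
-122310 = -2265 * 54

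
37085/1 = 37085 = 37085.00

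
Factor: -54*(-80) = 2^5*3^3*5^1 = 4320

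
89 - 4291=-4202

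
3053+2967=6020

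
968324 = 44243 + 924081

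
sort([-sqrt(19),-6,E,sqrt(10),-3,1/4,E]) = [-6,-sqrt(19),-3,1/4,E,E,sqrt(10)]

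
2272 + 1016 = 3288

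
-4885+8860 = 3975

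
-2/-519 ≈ 0.00385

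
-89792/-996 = 22448/249 ≈ 90.15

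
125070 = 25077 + 99993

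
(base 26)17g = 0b1101101010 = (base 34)po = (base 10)874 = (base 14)466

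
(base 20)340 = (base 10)1280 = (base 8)2400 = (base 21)2ik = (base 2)10100000000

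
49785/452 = 110 + 65/452 ≈ 110.14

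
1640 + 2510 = 4150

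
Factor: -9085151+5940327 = -1 * 2^3 * 393103^1 = -3144824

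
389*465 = 180885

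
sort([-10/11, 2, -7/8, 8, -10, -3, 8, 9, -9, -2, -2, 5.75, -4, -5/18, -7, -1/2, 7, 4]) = [-10, -9, -7, -4, -3, -2, -2, -10/11, -7/8, -1/2, -5/18, 2, 4, 5.75, 7, 8, 8, 9]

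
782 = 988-206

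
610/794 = 305/397 ≈ 0.768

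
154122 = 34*4533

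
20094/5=4018 + 4/5=4018.80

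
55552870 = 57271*970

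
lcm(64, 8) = 64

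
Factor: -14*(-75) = 2^1*3^1*5^2*7^1 = 1050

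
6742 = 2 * 3371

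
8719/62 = 140 + 39/62≈140.63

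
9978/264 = 1663/44 ≈ 37.80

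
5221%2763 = 2458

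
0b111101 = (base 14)45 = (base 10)61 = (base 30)21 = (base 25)2b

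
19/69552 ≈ 0.000273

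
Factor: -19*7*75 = -1*3^1*5^2*7^1*19^1 = -9975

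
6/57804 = 1/9634 ≈ 0.000104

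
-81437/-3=27145 + 2/3 ≈ 27145.67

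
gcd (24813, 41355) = 8271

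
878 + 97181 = 98059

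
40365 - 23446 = 16919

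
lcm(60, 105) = 420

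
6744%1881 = 1101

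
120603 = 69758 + 50845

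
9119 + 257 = 9376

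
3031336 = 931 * 3256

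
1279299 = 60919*21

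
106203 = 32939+73264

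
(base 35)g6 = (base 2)1000110110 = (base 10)566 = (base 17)1g5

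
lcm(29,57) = 1653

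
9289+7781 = 17070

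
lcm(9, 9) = 9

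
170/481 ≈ 0.353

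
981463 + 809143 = 1790606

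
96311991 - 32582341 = 63729650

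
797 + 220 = 1017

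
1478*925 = 1367150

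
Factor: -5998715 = -1*5^1*43^1*27901^1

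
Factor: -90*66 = -1*2^2*3^3*5^1*11^1 = -5940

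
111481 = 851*131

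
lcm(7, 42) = 42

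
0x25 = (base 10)37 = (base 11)34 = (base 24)1d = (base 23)1e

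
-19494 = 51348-70842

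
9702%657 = 504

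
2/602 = 1/301 ≈ 0.00332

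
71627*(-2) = -143254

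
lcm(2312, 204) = 6936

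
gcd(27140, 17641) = 1357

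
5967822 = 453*13174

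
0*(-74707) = 0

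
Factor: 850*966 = 2^2*3^1*5^2*7^1*17^1*23^1 = 821100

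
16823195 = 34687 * 485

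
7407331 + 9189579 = 16596910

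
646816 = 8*80852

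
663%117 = 78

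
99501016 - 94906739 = 4594277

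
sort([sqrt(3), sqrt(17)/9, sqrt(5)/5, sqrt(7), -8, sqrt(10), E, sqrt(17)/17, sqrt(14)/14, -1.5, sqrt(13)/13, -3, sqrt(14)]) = [-8, -3, -1.5, sqrt(17)/17, sqrt(14)/14, sqrt(13)/13, sqrt(5)/5, sqrt(17)/9, sqrt(3), sqrt(7), E, sqrt(10), sqrt(14)]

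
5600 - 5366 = 234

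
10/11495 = 2/2299 ≈ 0.000870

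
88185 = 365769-277584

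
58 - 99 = -41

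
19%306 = 19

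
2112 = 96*22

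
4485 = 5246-761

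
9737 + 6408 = 16145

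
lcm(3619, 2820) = 217140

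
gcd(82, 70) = 2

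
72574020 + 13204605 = 85778625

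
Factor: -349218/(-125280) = 2^(-4)*5^(-1)*223^1 = 223/80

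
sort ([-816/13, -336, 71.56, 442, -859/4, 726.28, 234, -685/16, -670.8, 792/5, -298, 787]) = [-670.8, -336, -298, -859/4, -816/13, -685/16, 71.56, 792/5, 234, 442, 726.28, 787]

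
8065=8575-510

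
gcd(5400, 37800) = 5400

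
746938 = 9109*82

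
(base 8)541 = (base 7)1013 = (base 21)gh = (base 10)353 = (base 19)ib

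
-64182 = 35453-99635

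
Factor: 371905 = 5^1 * 74381^1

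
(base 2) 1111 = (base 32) f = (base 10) 15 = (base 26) f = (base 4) 33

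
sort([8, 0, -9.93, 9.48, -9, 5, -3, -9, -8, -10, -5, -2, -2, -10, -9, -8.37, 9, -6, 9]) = [-10, -10, -9.93, -9, -9, -9, -8.37, -8, -6, -5, -3, -2, -2, 0, 5, 8, 9, 9, 9.48]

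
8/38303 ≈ 0.000209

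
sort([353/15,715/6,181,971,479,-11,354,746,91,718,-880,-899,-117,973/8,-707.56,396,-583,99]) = [-899,-880,-707.56,-583,-117,-11,353/15,91,99,715/6,973/8,181,354,396,479,718,746,971]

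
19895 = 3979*5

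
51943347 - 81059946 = -29116599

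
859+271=1130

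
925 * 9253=8559025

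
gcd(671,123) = 1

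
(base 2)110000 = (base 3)1210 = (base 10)48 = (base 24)20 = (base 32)1g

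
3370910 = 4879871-1508961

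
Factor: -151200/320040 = -1*2^2*3^1*5^1*127^(-1) = -60/127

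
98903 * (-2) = -197806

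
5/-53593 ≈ -0.0000933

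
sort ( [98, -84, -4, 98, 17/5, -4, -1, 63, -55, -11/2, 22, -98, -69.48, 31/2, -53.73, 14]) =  [-98, -84, -69.48, -55, -53.73, -11/2, -4, -4, -1, 17/5, 14, 31/2, 22, 63, 98, 98]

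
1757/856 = 2 + 45/856 ≈ 2.05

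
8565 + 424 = 8989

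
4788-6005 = -1217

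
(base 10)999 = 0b1111100111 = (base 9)1330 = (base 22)219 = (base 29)15d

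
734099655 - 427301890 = 306797765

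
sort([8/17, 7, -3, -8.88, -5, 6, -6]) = [-8.88, -6, -5, -3, 8/17, 6, 7]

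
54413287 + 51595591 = 106008878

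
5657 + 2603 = 8260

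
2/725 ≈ 0.00276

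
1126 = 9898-8772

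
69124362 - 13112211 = 56012151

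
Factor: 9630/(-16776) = -1*2^(-2)*5^1*107^1*233^(-1) = -535/932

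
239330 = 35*6838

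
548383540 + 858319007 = 1406702547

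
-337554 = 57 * (-5922)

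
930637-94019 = 836618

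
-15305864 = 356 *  (-42994)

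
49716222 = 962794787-913078565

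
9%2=1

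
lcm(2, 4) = 4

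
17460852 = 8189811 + 9271041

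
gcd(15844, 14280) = 68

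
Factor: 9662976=2^9*3^4*233^1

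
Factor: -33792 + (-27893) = -1*5^1*13^2*73^1 = -61685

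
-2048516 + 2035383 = -13133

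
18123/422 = 42 + 399/422 ≈ 42.95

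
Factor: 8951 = 8951^1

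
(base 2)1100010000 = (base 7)2200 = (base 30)q4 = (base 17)2c2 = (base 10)784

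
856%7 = 2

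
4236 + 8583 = 12819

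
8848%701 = 436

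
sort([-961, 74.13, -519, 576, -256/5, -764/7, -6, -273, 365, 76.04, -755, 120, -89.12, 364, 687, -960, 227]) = [-961, -960, -755, -519, -273, -764/7, -89.12, -256/5, -6, 74.13, 76.04, 120, 227, 364, 365, 576, 687]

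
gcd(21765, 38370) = 15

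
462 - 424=38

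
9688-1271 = 8417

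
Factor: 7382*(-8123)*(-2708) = 2^3*677^1*3691^1*8123^1 = 162382474088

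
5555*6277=34868735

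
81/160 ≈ 0.506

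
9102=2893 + 6209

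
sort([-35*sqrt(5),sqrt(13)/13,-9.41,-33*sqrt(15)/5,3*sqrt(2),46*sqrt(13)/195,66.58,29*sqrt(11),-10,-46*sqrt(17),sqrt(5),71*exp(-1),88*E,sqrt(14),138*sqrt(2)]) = [-46*sqrt(17),-35*sqrt(5),-33*sqrt(15)/5,-10,-9.41,sqrt(13)/13,46*sqrt(13)/195,sqrt(5),sqrt(14),3*sqrt(2),71*exp(-1),66.58,29*sqrt(11),138*sqrt(2),88*E]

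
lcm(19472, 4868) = 19472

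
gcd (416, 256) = 32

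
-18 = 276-294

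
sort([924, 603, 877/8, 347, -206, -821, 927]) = [-821, -206, 877/8, 347, 603, 924, 927]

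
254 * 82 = 20828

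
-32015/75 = -6403/15 ≈ -426.87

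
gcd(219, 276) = 3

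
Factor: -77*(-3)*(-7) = -1*3^1*7^2*11^1 = -1617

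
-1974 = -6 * 329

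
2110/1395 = 1 + 143/279 ≈ 1.51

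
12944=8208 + 4736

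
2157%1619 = 538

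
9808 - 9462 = 346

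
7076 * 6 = 42456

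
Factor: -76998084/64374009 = -1 * 2^2 * 7^(-1) * 281^(-1) * 10909^(-1) * 6416507^1 = -25666028/21458003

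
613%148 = 21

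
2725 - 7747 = -5022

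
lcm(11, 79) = 869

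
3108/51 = 1036/17 ≈ 60.94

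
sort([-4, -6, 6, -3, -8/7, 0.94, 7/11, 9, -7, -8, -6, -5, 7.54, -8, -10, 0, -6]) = [-10, -8, -8, -7, -6, -6, -6, -5, -4, -3, -8/7, 0, 7/11, 0.94, 6, 7.54, 9]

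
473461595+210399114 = 683860709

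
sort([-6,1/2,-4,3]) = [-6,-4,1/2,3]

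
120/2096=15/262 ≈ 0.0573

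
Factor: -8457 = -1*3^1*2819^1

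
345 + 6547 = 6892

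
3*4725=14175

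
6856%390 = 226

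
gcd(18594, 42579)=9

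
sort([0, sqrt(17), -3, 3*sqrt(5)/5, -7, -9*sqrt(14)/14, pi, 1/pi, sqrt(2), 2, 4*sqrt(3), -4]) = [-7, -4, -3, -9*sqrt(14)/14, 0, 1/pi, 3*sqrt(5)/5, sqrt(2), 2, pi, sqrt(17), 4*sqrt(3)]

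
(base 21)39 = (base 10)72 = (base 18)40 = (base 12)60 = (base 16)48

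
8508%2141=2085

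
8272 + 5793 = 14065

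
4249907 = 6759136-2509229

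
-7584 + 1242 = -6342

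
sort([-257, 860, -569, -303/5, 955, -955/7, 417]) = [-569, -257, -955/7, -303/5, 417, 860, 955]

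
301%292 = 9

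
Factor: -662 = -1*2^1*331^1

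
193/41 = 4+29/41 ≈ 4.71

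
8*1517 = 12136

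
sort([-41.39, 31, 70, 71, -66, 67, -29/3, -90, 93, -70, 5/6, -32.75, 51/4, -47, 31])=[-90, -70, -66, -47, -41.39, -32.75, -29/3, 5/6, 51/4, 31, 31, 67, 70, 71, 93]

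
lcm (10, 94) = 470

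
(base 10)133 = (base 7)250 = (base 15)8d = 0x85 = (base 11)111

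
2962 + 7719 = 10681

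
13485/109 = 123+78/109 ≈ 123.72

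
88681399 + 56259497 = 144940896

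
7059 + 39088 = 46147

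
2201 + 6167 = 8368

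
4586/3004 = 1 + 791/1502 ≈ 1.53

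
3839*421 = 1616219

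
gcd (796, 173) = 1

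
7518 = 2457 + 5061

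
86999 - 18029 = 68970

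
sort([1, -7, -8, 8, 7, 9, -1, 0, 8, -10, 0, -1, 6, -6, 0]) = [-10, -8, -7, -6, -1, -1, 0, 0, 0, 1, 6, 7, 8, 8, 9]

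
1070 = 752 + 318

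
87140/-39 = -2234-14/39 ≈ -2234.36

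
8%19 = 8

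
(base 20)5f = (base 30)3p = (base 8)163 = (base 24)4j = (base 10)115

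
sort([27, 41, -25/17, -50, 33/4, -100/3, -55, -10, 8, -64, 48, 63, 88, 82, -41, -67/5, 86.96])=[-64, -55, -50, -41, -100/3, -67/5, -10, -25/17, 8, 33/4, 27, 41, 48, 63, 82, 86.96, 88]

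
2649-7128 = -4479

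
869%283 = 20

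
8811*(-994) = -8758134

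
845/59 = 14 + 19/59 ≈ 14.32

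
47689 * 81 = 3862809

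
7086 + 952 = 8038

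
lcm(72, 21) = 504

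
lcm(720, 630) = 5040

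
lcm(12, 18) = 36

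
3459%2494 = 965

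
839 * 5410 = 4538990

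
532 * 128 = 68096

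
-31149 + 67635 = 36486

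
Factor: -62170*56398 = -1*2^2*5^1*163^1*173^1*6217^1 = -3506263660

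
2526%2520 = 6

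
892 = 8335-7443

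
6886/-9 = -765 - 1/9 ≈ -765.11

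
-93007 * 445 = -41388115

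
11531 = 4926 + 6605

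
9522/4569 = 2 + 128/1523 ≈ 2.08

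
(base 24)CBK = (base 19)10HE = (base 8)16034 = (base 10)7196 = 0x1C1C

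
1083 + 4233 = 5316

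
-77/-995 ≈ 0.0774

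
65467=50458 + 15009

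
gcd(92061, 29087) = 1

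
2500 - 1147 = 1353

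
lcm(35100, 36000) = 1404000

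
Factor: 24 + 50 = 2^1 * 37^1 = 74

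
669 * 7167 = 4794723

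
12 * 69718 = 836616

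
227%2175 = 227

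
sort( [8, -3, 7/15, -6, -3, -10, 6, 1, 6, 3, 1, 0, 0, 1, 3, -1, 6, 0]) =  [-10, -6, -3, -3, -1, 0, 0, 0, 7/15, 1, 1, 1, 3, 3, 6, 6, 6, 8]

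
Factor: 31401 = 3^3*1163^1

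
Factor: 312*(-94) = -1*2^4*3^1*13^1*47^1 = -29328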